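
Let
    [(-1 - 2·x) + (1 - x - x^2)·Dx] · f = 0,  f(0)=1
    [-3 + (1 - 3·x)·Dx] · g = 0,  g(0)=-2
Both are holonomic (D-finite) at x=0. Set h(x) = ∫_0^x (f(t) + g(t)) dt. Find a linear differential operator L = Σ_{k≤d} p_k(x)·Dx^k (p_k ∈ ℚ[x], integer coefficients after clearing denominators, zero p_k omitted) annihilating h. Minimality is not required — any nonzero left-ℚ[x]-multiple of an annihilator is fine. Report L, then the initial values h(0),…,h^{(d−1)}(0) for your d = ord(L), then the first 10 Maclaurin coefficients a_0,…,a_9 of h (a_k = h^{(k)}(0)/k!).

f: a_k = 1, 1, 2, 3, 5, 8, 13, 21, 34, 55, …
g: a_k = -2, -6, -18, -54, -162, -486, -1458, -4374, -13122, -39366, …
h₀=f+g: left-lcm gives L₀, ord ≤ 2.
h=∫h₀ ⇒ L = L₀·Dx.
L = (-6 - 36·x + 18·x^2 - 18·x^3)·Dx + (14 - 18·x - 24·x^2 + 18·x^3 - 36·x^4)·Dx^2 + (-2 + 10·x - 15·x^2 + 10·x^3 - 9·x^5)·Dx^3  (order 3).
h: a_k = 0, -1, -5/2, -16/3, -51/4, -157/5, -239/3, -1445/7, -4353/8, -13088/9, …
ICs: h(0) = 0, h′(0) = -1, h′′(0) = -5.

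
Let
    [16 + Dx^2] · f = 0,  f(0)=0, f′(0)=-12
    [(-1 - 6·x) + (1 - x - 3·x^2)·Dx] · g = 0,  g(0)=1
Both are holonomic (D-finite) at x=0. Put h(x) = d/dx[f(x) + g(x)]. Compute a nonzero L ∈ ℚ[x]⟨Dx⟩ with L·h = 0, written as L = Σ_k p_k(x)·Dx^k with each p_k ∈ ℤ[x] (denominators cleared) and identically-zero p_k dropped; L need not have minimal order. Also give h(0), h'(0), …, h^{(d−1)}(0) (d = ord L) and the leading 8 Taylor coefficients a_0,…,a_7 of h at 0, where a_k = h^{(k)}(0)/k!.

f: a_k = 0, -12, 0, 32, 0, -128/5, 0, 1024/105, …
g: a_k = 1, 1, 4, 7, 19, 40, 97, 217, …
h₀=f+g: left-lcm gives L₀, ord ≤ 3.
Derive L from L₀ (diff closure).
L = (4672 + 20416·x + 66304·x^2 + 32640·x^3 + 66240·x^4 + 62208·x^5 + 62208·x^6) + (-464 - 2352·x + 3792·x^2 + 6752·x^3 - 2400·x^4 + 5184·x^5 + 24192·x^6 + 20736·x^7)·Dx + (292 + 1276·x + 4144·x^2 + 2040·x^3 + 4140·x^4 + 3888·x^5 + 3888·x^6)·Dx^2 + (-29 - 147·x + 237·x^2 + 422·x^3 - 150·x^4 + 324·x^5 + 1512·x^6 + 1296·x^7)·Dx^3  (order 3).
h: a_k = -11, 8, 117, 76, 72, 582, 23809/15, 4064, …
ICs: h(0) = -11, h′(0) = 8, h′′(0) = 234.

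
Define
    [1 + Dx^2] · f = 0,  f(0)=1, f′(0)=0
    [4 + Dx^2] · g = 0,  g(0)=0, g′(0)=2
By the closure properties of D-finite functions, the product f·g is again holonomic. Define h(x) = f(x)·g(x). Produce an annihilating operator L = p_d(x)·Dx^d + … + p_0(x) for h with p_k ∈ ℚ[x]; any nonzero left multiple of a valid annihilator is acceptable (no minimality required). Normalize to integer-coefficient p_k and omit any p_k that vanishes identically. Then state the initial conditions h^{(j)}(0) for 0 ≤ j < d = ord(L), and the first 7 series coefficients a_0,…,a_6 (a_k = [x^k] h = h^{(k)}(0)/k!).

f: a_k = 1, 0, -1/2, 0, 1/24, 0, -1/720, …
g: a_k = 0, 2, 0, -4/3, 0, 4/15, 0, …
Product ⇒ symmetric product L₀, ord ≤ 4.
L = 9 + 10·Dx^2 + Dx^4  (order 4).
h: a_k = 0, 2, 0, -7/3, 0, 61/60, 0, …
ICs: h(0) = 0, h′(0) = 2, h′′(0) = 0, h′′′(0) = -14.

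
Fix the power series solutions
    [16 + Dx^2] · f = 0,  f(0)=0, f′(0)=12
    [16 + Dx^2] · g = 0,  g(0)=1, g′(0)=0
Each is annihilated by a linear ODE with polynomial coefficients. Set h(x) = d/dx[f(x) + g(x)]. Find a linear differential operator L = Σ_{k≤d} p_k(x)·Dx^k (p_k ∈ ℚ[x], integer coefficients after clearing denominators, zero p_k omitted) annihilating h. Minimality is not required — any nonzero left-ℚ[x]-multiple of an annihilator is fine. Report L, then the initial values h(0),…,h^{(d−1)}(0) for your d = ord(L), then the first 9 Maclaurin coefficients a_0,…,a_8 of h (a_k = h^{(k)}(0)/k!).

f: a_k = 0, 12, 0, -32, 0, 128/5, 0, -1024/105, 0, …
g: a_k = 1, 0, -8, 0, 32/3, 0, -256/45, 0, 512/315, …
Sum ⇒ L₀ = lclm(L_f,L_g) in ℚ(x)⟨Dx⟩.
Derive L from L₀ (diff closure).
L = 16 + Dx^2  (order 2).
h: a_k = 12, -16, -96, 128/3, 128, -512/15, -1024/15, 4096/315, 2048/105, …
ICs: h(0) = 12, h′(0) = -16.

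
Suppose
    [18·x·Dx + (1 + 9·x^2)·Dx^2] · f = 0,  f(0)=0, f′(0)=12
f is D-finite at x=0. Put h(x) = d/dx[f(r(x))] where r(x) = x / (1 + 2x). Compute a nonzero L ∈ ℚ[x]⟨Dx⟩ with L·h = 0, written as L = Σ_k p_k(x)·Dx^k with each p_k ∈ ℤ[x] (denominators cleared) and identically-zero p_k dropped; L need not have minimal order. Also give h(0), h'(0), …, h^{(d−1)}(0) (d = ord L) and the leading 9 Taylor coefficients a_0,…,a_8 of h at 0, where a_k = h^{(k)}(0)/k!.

f: a_k = 0, 12, 0, -36, 0, 972/5, 0, -8748/7, 0, …
h₀=f(r): pull back L_f along r ⇒ L₀.
h=h₀': d/dx-closure on L₀ ⇒ L.
L = (4 + 26·x) + (1 + 4·x + 13·x^2)·Dx  (order 1).
h: a_k = 12, -48, 36, 480, -2388, 3312, 17796, -114240, 225612, …
ICs: h(0) = 12.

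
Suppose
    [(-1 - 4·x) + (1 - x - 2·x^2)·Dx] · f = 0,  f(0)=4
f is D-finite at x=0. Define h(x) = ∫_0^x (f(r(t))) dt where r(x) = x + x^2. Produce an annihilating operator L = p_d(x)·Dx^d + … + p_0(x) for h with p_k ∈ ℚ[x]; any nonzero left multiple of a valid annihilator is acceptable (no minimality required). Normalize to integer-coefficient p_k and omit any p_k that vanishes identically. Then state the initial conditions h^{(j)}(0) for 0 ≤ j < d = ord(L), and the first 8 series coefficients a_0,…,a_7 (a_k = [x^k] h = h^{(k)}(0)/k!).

L = (1 + 6·x + 12·x^2 + 8·x^3)·Dx + (-1 + x + 3·x^2 + 4·x^3 + 2·x^4)·Dx^2  (order 2).
h: a_k = 0, 4, 2, 16/3, 11, 116/5, 160/3, 876/7, …
ICs: h(0) = 0, h′(0) = 4.

f: a_k = 4, 4, 12, 20, 44, 84, 172, 340, …
f∘r: x↦r, Dx↦Dx/r' in L_f ⇒ L₀.
Integrate: L := L₀·Dx.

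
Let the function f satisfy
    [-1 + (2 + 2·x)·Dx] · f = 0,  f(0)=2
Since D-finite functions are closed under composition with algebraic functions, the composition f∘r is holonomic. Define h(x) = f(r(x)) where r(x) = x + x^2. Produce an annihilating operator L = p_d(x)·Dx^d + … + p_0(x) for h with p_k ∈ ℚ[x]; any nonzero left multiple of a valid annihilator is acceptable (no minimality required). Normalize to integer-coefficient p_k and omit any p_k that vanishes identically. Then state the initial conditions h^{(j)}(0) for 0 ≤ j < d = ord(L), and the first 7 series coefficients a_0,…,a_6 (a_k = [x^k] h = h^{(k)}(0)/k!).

L = (-1 - 2·x) + (2 + 2·x + 2·x^2)·Dx  (order 1).
h: a_k = 2, 1, 3/4, -3/8, 3/64, 15/128, -57/512, …
ICs: h(0) = 2.

f: a_k = 2, 1, -1/4, 1/8, -5/64, 7/128, -21/512, …
Change of var in L_f (x↦r) gives L₀.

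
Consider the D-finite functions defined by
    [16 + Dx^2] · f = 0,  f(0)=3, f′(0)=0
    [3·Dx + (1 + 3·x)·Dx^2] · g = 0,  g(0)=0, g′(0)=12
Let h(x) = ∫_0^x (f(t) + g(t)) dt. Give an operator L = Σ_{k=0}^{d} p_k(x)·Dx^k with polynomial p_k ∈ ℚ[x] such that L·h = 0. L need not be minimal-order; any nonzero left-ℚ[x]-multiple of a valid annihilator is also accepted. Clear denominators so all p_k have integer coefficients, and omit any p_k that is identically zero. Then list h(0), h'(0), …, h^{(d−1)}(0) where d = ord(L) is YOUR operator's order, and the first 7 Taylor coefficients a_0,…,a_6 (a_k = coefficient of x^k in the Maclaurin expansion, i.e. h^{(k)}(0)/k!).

L = (1680 + 2304·x + 3456·x^2)·Dx^2 + (272 + 1584·x + 3456·x^2 + 3456·x^3)·Dx^3 + (105 + 144·x + 216·x^2)·Dx^4 + (17 + 99·x + 216·x^2 + 216·x^3)·Dx^5  (order 5).
h: a_k = 0, 3, 6, -14, 9, -49/5, 162/5, …
ICs: h(0) = 0, h′(0) = 3, h′′(0) = 12, h′′′(0) = -84, h′′′′(0) = 216.

f: a_k = 3, 0, -24, 0, 32, 0, -256/15, …
g: a_k = 0, 12, -18, 36, -81, 972/5, -486, …
L₀ := lclm(L_f,L_g); ord L₀ ≤ 2+2.
h=∫h₀ ⇒ L = L₀·Dx.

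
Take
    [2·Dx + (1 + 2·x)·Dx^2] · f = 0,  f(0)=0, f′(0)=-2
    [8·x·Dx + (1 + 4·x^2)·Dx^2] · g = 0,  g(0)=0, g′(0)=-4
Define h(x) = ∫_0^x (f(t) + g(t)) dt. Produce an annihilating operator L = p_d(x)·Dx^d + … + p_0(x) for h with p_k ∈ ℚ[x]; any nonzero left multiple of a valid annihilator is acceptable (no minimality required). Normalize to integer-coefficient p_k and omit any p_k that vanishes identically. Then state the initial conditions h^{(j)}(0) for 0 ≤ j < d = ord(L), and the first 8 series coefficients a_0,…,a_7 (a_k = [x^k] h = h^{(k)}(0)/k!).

f: a_k = 0, -2, 2, -8/3, 4, -32/5, 32/3, -128/7, …
g: a_k = 0, -4, 0, 16/3, 0, -64/5, 0, 256/7, …
Weyl lclm of L_f,L_g ⇒ L₀ (ord ≤ 4).
h=∫₀ˣh₀: take L = L₀·Dx.
L = (-8 - 48·x + 96·x^2 + 64·x^3)·Dx^2 + (-8 - 16·x + 192·x^3 + 128·x^4)·Dx^3 + (-1 + 2·x + 8·x^2 + 16·x^3 + 48·x^4 + 32·x^5)·Dx^4  (order 4).
h: a_k = 0, 0, -3, 2/3, 2/3, 4/5, -16/5, 32/21, …
ICs: h(0) = 0, h′(0) = 0, h′′(0) = -6, h′′′(0) = 4.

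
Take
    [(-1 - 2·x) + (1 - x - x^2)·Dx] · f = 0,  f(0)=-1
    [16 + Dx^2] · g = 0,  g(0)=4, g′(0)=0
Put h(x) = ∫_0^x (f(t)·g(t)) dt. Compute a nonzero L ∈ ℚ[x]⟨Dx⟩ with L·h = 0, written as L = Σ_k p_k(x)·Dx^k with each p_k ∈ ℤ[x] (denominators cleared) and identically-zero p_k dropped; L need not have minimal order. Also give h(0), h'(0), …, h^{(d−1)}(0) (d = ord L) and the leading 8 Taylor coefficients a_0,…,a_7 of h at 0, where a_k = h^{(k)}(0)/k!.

f: a_k = -1, -1, -2, -3, -5, -8, -13, -21, …
g: a_k = 4, 0, -32, 0, 128/3, 0, -1024/45, 0, …
Sym-product of L_f,L_g gives L₀ (≤ ord 2).
h=∫h₀ ⇒ L = L₀·Dx.
L = (-14 + 16·x + 16·x^2)·Dx + (2 + 4·x)·Dx^2 + (-1 + x + x^2)·Dx^3  (order 3).
h: a_k = 0, -4, -2, 8, 5, 4/15, 32/9, 292/45, …
ICs: h(0) = 0, h′(0) = -4, h′′(0) = -4.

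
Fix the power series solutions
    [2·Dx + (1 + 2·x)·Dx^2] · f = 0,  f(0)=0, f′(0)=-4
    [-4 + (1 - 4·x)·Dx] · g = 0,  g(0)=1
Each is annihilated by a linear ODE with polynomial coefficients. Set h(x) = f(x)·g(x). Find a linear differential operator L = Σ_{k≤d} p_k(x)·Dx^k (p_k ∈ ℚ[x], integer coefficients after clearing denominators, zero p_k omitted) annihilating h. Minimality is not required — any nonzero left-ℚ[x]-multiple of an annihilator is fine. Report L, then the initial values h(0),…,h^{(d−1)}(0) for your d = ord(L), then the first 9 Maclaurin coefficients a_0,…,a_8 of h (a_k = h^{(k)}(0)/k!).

f: a_k = 0, -4, 4, -16/3, 8, -64/5, 64/3, -256/7, 64, …
g: a_k = 1, 4, 16, 64, 256, 1024, 4096, 16384, 65536, …
Sym-product of L_f,L_g gives L₀ (≤ ord 2).
L = 8 + (6 + 24·x)·Dx + (-1 + 2·x + 8·x^2)·Dx^2  (order 2).
h: a_k = 0, -4, -12, -160/3, -616/3, -12512/15, -16576/5, -465408/35, -1859392/35, …
ICs: h(0) = 0, h′(0) = -4.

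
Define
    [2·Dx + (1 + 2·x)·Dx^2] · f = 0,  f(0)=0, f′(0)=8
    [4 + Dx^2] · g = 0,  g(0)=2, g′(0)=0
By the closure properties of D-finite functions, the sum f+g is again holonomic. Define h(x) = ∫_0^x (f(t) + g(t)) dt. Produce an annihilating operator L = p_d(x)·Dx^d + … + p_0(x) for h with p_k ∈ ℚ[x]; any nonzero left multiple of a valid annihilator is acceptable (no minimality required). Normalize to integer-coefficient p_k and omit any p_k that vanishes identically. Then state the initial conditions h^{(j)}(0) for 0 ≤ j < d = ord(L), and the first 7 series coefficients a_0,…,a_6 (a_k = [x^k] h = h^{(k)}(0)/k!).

f: a_k = 0, 8, -8, 32/3, -16, 128/5, -128/3, …
g: a_k = 2, 0, -4, 0, 4/3, 0, -8/45, …
h₀=f+g: left-lcm gives L₀, ord ≤ 4.
Integrate: L := L₀·Dx.
L = (56 + 32·x + 32·x^2)·Dx^2 + (12 + 40·x + 48·x^2 + 32·x^3)·Dx^3 + (14 + 8·x + 8·x^2)·Dx^4 + (3 + 10·x + 12·x^2 + 8·x^3)·Dx^5  (order 5).
h: a_k = 0, 2, 4, -4, 8/3, -44/15, 64/15, …
ICs: h(0) = 0, h′(0) = 2, h′′(0) = 8, h′′′(0) = -24, h′′′′(0) = 64.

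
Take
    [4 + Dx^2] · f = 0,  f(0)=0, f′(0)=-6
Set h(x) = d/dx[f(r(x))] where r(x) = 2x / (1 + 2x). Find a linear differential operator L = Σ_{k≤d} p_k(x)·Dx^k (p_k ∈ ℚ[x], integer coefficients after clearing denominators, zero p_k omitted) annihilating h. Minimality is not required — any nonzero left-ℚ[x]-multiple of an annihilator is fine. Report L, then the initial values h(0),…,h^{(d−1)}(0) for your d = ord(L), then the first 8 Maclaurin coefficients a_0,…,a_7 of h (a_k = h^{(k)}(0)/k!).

L = (40 + 96·x + 96·x^2) + (12 + 72·x + 144·x^2 + 96·x^3)·Dx + (1 + 8·x + 24·x^2 + 32·x^3 + 16·x^4)·Dx^2  (order 2).
h: a_k = -12, 48, -48, -384, 2752, -11520, 565504/15, -1552384/15, …
ICs: h(0) = -12, h′(0) = 48.

f: a_k = 0, -6, 0, 4, 0, -4/5, 0, 8/105, …
f∘r: x↦r, Dx↦Dx/r' in L_f ⇒ L₀.
Derive L from L₀ (diff closure).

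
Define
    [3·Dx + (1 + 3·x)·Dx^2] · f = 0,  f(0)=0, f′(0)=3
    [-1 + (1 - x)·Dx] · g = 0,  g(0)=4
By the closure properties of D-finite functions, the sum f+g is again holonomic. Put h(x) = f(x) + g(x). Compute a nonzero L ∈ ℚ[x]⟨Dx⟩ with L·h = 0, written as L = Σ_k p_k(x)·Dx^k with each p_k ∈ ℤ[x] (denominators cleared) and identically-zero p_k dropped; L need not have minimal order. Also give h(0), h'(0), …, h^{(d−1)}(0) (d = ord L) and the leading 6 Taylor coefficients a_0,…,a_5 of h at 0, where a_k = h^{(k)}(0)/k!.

f: a_k = 0, 3, -9/2, 9, -81/4, 243/5, …
g: a_k = 4, 4, 4, 4, 4, 4, …
Sum ⇒ L₀ = lclm(L_f,L_g) in ℚ(x)⟨Dx⟩.
L = (-54 - 18·x)·Dx + (12 - 72·x - 36·x^2)·Dx^2 + (5 + 13·x - 9·x^2 - 9·x^3)·Dx^3  (order 3).
h: a_k = 4, 7, -1/2, 13, -65/4, 263/5, …
ICs: h(0) = 4, h′(0) = 7, h′′(0) = -1.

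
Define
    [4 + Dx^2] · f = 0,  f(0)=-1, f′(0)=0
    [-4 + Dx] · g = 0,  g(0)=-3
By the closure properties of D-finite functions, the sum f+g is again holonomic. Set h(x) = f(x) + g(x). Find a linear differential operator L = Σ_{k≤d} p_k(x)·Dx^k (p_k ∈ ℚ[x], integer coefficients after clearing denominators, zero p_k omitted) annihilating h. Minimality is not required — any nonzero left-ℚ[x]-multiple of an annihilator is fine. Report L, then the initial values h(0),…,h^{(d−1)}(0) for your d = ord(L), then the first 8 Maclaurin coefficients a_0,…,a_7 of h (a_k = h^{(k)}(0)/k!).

L = -16 + 4·Dx - 4·Dx^2 + Dx^3  (order 3).
h: a_k = -4, -12, -22, -32, -98/3, -128/5, -764/45, -1024/105, …
ICs: h(0) = -4, h′(0) = -12, h′′(0) = -44.

f: a_k = -1, 0, 2, 0, -2/3, 0, 4/45, 0, …
g: a_k = -3, -12, -24, -32, -32, -128/5, -256/15, -1024/105, …
L₀ := lclm(L_f,L_g); ord L₀ ≤ 2+1.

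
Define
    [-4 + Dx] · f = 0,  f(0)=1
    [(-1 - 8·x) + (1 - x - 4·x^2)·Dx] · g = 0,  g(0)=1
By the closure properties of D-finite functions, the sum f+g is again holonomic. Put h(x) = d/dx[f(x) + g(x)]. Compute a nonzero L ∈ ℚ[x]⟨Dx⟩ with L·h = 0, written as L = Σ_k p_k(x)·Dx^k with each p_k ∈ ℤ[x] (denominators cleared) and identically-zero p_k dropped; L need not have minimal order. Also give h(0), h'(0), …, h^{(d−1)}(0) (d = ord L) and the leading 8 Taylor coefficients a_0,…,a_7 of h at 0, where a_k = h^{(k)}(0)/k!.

L = (28 + 848·x + 896·x^2 + 4608·x^3 + 3072·x^4) + (-19 - 192·x - 472·x^2 - 1152·x^3 + 640·x^4 + 1024·x^5)·Dx + (3 - 5·x + 62·x^2 - 352·x^4 - 256·x^5)·Dx^2  (order 2).
h: a_k = 5, 26, 59, 476/3, 1103/3, 16802/15, 139939/45, 2939896/315, …
ICs: h(0) = 5, h′(0) = 26.

f: a_k = 1, 4, 8, 32/3, 32/3, 128/15, 256/45, 1024/315, …
g: a_k = 1, 1, 5, 9, 29, 65, 181, 441, …
Weyl lclm of L_f,L_g ⇒ L₀ (ord ≤ 2).
h=h₀': d/dx-closure on L₀ ⇒ L.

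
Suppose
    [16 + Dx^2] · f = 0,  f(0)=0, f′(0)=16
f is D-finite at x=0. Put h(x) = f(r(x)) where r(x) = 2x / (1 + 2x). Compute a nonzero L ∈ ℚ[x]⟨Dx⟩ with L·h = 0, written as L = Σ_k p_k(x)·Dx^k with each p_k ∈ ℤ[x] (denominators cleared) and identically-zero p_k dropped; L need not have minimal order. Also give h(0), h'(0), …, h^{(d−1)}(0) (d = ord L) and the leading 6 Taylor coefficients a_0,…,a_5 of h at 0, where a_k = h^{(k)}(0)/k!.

L = 64 + (4 + 24·x + 48·x^2 + 32·x^3)·Dx + (1 + 8·x + 24·x^2 + 32·x^3 + 16·x^4)·Dx^2  (order 2).
h: a_k = 0, 32, -64, -640/3, 1792, -98816/15, …
ICs: h(0) = 0, h′(0) = 32.

f: a_k = 0, 16, 0, -128/3, 0, 512/15, …
Change of var in L_f (x↦r) gives L₀.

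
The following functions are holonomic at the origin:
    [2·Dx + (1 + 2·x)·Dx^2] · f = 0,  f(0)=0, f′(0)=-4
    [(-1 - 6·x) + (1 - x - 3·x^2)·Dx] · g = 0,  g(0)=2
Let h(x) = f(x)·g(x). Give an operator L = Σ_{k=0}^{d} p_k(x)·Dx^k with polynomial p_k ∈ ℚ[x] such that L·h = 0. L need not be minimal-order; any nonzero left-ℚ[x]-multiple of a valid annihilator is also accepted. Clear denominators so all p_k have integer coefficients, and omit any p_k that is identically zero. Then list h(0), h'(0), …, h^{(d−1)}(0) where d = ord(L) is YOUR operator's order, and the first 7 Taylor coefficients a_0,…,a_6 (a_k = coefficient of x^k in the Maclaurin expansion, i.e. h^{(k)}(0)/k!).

L = (8 + 24·x) + (18·x + 30·x^2)·Dx + (-1 - x + 5·x^2 + 6·x^3)·Dx^2  (order 2).
h: a_k = 0, -8, 0, -104/3, -56/3, -2224/15, -808/5, …
ICs: h(0) = 0, h′(0) = -8.

f: a_k = 0, -4, 4, -16/3, 8, -64/5, 64/3, …
g: a_k = 2, 2, 8, 14, 38, 80, 194, …
Sym-product of L_f,L_g gives L₀ (≤ ord 2).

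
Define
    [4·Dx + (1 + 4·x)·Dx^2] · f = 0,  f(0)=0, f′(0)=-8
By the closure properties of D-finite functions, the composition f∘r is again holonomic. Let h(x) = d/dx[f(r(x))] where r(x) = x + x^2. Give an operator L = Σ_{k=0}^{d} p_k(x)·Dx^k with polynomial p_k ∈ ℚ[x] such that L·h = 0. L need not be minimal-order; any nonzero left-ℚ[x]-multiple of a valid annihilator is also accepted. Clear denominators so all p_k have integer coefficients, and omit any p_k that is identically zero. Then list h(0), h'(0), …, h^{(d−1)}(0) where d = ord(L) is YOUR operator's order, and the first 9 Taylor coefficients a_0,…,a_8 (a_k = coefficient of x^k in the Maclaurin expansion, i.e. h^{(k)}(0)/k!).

L = 2 + (1 + 2·x)·Dx  (order 1).
h: a_k = -8, 16, -32, 64, -128, 256, -512, 1024, -2048, …
ICs: h(0) = -8.

f: a_k = 0, -8, 16, -128/3, 128, -2048/5, 4096/3, -32768/7, 16384, …
Change of var in L_f (x↦r) gives L₀.
h₀' ⇒ L via d/dx closure of L₀.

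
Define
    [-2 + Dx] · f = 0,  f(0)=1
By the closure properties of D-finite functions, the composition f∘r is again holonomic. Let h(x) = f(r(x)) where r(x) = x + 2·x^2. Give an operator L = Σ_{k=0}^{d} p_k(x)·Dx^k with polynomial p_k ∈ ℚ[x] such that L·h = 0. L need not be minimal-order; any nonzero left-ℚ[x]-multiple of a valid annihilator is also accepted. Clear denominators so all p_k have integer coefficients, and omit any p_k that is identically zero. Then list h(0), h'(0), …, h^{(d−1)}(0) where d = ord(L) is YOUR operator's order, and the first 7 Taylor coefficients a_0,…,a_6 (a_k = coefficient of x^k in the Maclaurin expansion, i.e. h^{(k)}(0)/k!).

f: a_k = 1, 2, 2, 4/3, 2/3, 4/15, 4/45, …
f∘r: x↦r, Dx↦Dx/r' in L_f ⇒ L₀.
L = (-2 - 8·x) + Dx  (order 1).
h: a_k = 1, 2, 6, 28/3, 50/3, 108/5, 1324/45, …
ICs: h(0) = 1.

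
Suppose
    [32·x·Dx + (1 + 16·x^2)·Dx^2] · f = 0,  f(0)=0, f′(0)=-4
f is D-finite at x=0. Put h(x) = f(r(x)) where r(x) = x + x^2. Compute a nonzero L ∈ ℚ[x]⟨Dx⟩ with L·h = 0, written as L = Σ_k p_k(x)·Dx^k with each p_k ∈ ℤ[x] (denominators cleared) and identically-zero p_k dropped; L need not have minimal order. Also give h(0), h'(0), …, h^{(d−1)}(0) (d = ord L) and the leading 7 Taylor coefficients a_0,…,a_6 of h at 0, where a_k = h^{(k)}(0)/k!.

f: a_k = 0, -4, 0, 64/3, 0, -1024/5, 0, …
f∘r: x↦r, Dx↦Dx/r' in L_f ⇒ L₀.
L = (-2 + 32·x + 128·x^2 + 192·x^3 + 96·x^4)·Dx + (1 + 2·x + 16·x^2 + 64·x^3 + 80·x^4 + 32·x^5)·Dx^2  (order 2).
h: a_k = 0, -4, -4, 64/3, 64, -704/5, -3008/3, …
ICs: h(0) = 0, h′(0) = -4.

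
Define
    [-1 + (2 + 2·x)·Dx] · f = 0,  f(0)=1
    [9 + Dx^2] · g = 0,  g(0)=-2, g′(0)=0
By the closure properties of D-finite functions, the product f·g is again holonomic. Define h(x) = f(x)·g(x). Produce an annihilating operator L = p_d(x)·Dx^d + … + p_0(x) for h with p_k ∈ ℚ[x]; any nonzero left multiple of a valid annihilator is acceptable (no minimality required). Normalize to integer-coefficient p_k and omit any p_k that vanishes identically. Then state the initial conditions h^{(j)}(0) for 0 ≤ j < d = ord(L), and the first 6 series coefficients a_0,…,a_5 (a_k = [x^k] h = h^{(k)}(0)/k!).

L = (39 + 72·x + 36·x^2) + (-4 - 4·x)·Dx + (4 + 8·x + 4·x^2)·Dx^2  (order 2).
h: a_k = -2, -1, 37/4, 35/8, -499/64, -367/128, …
ICs: h(0) = -2, h′(0) = -1.

f: a_k = 1, 1/2, -1/8, 1/16, -5/128, 7/256, …
g: a_k = -2, 0, 9, 0, -27/4, 0, …
Sym-product of L_f,L_g gives L₀ (≤ ord 2).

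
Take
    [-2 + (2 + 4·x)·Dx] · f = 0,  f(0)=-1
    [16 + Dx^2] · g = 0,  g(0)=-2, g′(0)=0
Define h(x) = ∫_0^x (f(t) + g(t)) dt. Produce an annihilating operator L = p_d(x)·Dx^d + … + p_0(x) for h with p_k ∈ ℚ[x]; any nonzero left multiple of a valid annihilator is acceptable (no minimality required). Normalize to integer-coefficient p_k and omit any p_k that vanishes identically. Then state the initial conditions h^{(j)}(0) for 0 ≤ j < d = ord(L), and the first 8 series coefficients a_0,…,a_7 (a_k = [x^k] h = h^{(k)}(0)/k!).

f: a_k = -1, -1, 1/2, -1/2, 5/8, -7/8, 21/16, -33/16, …
g: a_k = -2, 0, 16, 0, -64/3, 0, 512/45, 0, …
Weyl lclm of L_f,L_g ⇒ L₀ (ord ≤ 3).
∫: right-multiply L₀ by Dx.
L = (-304 - 1024·x - 1024·x^2)·Dx + (240 + 1504·x + 3072·x^2 + 2048·x^3)·Dx^2 + (-19 - 64·x - 64·x^2)·Dx^3 + (15 + 94·x + 192·x^2 + 128·x^3)·Dx^4  (order 4).
h: a_k = 0, -3, -1/2, 11/2, -1/8, -497/120, -7/48, 9137/5040, …
ICs: h(0) = 0, h′(0) = -3, h′′(0) = -1, h′′′(0) = 33.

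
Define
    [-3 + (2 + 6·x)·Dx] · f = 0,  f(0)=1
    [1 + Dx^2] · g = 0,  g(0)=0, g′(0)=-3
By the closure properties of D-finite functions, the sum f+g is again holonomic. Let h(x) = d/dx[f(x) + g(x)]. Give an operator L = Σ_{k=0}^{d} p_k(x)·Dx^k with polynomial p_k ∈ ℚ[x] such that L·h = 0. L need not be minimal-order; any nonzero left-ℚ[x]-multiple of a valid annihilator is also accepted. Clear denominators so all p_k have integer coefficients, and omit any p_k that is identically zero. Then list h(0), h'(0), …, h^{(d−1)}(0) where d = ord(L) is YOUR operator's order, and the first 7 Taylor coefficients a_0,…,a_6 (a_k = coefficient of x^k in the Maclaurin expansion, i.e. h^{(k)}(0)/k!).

L = (-417 - 72·x - 108·x^2) + (-62 - 234·x - 216·x^2 - 216·x^3)·Dx + (-417 - 72·x - 108·x^2)·Dx^2 + (-62 - 234·x - 216·x^2 - 216·x^3)·Dx^3  (order 3).
h: a_k = -3/2, -9/4, 105/16, -405/32, 8473/256, -45927/512, 7578083/30720, …
ICs: h(0) = -3/2, h′(0) = -9/4, h′′(0) = 105/8.

f: a_k = 1, 3/2, -9/8, 27/16, -405/128, 1701/256, -15309/1024, …
g: a_k = 0, -3, 0, 1/2, 0, -1/40, 0, …
f+g: L₀ = lclm(L_f,L_g), ord ≤ 1+2.
h₀' ⇒ L via d/dx closure of L₀.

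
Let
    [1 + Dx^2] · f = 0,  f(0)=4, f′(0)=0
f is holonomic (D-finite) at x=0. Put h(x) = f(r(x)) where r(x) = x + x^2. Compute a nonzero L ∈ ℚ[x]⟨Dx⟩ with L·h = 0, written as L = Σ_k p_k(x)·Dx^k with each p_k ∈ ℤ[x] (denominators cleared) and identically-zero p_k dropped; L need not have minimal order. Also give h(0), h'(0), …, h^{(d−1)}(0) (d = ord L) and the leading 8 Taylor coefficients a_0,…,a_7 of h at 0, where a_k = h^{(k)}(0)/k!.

L = (1 + 6·x + 12·x^2 + 8·x^3) - 2·Dx + (1 + 2·x)·Dx^2  (order 2).
h: a_k = 4, 0, -2, -4, -11/6, 2/3, 179/180, 19/30, …
ICs: h(0) = 4, h′(0) = 0.

f: a_k = 4, 0, -2, 0, 1/6, 0, -1/180, 0, …
f∘r: x↦r, Dx↦Dx/r' in L_f ⇒ L₀.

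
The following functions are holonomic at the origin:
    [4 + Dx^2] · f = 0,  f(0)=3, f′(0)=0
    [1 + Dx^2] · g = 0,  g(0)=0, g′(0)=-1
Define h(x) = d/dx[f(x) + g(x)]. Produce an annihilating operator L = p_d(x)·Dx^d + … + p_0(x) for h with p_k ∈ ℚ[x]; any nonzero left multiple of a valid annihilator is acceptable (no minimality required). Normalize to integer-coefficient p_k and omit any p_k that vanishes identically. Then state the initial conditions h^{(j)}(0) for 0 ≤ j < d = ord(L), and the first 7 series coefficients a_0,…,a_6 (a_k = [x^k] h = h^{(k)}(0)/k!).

L = 4 + 5·Dx^2 + Dx^4  (order 4).
h: a_k = -1, -12, 1/2, 8, -1/24, -8/5, 1/720, …
ICs: h(0) = -1, h′(0) = -12, h′′(0) = 1, h′′′(0) = 48.

f: a_k = 3, 0, -6, 0, 2, 0, -4/15, …
g: a_k = 0, -1, 0, 1/6, 0, -1/120, 0, …
Sum ⇒ L₀ = lclm(L_f,L_g) in ℚ(x)⟨Dx⟩.
h=h₀': d/dx-closure on L₀ ⇒ L.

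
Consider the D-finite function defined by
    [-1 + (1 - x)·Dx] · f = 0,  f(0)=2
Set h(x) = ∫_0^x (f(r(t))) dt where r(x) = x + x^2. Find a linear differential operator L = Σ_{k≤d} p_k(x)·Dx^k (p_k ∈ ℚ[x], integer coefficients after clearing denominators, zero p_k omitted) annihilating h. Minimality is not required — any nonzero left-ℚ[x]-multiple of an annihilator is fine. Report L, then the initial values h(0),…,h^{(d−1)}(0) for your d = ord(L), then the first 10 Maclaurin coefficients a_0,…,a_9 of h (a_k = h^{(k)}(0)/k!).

L = (1 + 2·x)·Dx + (-1 + x + x^2)·Dx^2  (order 2).
h: a_k = 0, 2, 1, 4/3, 3/2, 2, 8/3, 26/7, 21/4, 68/9, …
ICs: h(0) = 0, h′(0) = 2.

f: a_k = 2, 2, 2, 2, 2, 2, 2, 2, 2, 2, …
Change of var in L_f (x↦r) gives L₀.
∫: right-multiply L₀ by Dx.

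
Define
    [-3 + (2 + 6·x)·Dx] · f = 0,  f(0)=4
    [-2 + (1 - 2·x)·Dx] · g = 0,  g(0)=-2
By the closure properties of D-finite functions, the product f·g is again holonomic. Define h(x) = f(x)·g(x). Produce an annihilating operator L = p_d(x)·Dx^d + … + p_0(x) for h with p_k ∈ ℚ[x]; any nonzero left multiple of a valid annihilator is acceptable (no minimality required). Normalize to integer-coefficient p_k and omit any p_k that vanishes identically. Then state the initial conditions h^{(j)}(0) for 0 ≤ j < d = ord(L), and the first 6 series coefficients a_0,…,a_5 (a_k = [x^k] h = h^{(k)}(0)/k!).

L = (7 + 6·x) + (-2 - 2·x + 12·x^2)·Dx  (order 1).
h: a_k = -8, -28, -47, -215/2, -3035/16, -13841/32, …
ICs: h(0) = -8.

f: a_k = 4, 6, -9/2, 27/4, -405/32, 1701/64, …
g: a_k = -2, -4, -8, -16, -32, -64, …
f·g: L₀ = L_f ⊗_s L_g, ord ≤ 1·1.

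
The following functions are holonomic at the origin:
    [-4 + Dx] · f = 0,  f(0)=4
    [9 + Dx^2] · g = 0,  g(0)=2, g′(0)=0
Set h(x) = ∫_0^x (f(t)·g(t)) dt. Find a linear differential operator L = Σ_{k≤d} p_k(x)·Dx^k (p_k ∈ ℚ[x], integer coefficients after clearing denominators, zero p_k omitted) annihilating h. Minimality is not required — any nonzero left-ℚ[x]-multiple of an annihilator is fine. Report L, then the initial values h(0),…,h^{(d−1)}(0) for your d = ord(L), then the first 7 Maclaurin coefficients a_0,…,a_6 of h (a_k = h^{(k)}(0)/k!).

f: a_k = 4, 16, 32, 128/3, 128/3, 512/15, 1024/45, …
g: a_k = 2, 0, -9, 0, 27/4, 0, -81/40, …
Product ⇒ symmetric product L₀, ord ≤ 2.
Integrate: L := L₀·Dx.
L = 25·Dx - 8·Dx^2 + Dx^3  (order 3).
h: a_k = 0, 8, 16, 28/3, -44/3, -527/15, -1558/45, …
ICs: h(0) = 0, h′(0) = 8, h′′(0) = 32.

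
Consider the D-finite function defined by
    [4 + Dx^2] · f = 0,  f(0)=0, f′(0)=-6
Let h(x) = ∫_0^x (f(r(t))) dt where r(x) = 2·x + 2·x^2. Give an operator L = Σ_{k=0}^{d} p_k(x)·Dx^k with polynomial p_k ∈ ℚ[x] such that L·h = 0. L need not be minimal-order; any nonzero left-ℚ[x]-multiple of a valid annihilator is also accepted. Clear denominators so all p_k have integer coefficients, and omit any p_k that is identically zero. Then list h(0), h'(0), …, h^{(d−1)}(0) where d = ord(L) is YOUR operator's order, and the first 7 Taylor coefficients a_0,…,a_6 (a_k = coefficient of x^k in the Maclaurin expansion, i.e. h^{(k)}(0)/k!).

f: a_k = 0, -6, 0, 4, 0, -4/5, 0, …
f∘r: x↦r, Dx↦Dx/r' in L_f ⇒ L₀.
∫: right-multiply L₀ by Dx.
L = (16 + 96·x + 192·x^2 + 128·x^3)·Dx - 2·Dx^2 + (1 + 2·x)·Dx^3  (order 3).
h: a_k = 0, 0, -6, -4, 8, 96/5, 176/15, …
ICs: h(0) = 0, h′(0) = 0, h′′(0) = -12.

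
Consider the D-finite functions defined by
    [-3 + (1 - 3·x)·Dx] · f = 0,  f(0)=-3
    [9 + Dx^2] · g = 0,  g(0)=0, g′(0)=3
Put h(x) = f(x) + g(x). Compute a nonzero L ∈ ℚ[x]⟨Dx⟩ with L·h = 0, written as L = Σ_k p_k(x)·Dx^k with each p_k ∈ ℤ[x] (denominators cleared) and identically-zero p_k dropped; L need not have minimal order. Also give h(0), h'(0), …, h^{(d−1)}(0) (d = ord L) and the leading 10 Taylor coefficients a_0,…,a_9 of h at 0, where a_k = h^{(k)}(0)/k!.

f: a_k = -3, -9, -27, -81, -243, -729, -2187, -6561, -19683, -59049, …
g: a_k = 0, 3, 0, -9/2, 0, 81/40, 0, -243/560, 0, 243/4480, …
f+g: L₀ = lclm(L_f,L_g), ord ≤ 1+2.
L = (63 - 54·x + 81·x^2) + (-9 + 45·x - 81·x^2 + 81·x^3)·Dx + (7 - 6·x + 9·x^2)·Dx^2 + (-1 + 5·x - 9·x^2 + 9·x^3)·Dx^3  (order 3).
h: a_k = -3, -6, -27, -171/2, -243, -29079/40, -2187, -3674403/560, -19683, -264539277/4480, …
ICs: h(0) = -3, h′(0) = -6, h′′(0) = -54.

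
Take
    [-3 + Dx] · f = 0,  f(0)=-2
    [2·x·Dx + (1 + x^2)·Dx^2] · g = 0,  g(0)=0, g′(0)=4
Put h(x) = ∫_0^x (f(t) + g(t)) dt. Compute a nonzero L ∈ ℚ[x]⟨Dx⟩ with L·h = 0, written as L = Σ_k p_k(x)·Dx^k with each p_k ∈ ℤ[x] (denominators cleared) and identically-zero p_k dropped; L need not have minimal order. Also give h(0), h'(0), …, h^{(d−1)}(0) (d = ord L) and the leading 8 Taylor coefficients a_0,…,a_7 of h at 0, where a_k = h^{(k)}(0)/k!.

f: a_k = -2, -6, -9, -9, -27/4, -81/20, -81/40, -243/280, …
g: a_k = 0, 4, 0, -4/3, 0, 4/5, 0, -4/7, …
Sum ⇒ L₀ = lclm(L_f,L_g) in ℚ(x)⟨Dx⟩.
Integrate: L := L₀·Dx.
L = (6 - 18·x - 18·x^2 - 18·x^3)·Dx^2 + (-11 - 12·x^2 - 9·x^4)·Dx^3 + (3 + 2·x + 6·x^2 + 2·x^3 + 3·x^4)·Dx^4  (order 4).
h: a_k = 0, -2, -1, -3, -31/12, -27/20, -13/24, -81/280, …
ICs: h(0) = 0, h′(0) = -2, h′′(0) = -2, h′′′(0) = -18.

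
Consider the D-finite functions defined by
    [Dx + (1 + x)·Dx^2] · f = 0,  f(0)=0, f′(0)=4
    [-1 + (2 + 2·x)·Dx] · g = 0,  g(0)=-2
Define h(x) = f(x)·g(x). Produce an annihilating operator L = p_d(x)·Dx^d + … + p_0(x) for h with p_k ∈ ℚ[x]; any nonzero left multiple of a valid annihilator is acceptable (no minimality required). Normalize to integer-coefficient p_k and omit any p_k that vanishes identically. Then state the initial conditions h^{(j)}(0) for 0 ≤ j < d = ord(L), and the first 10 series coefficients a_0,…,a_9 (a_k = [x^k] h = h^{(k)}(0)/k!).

f: a_k = 0, 4, -2, 4/3, -1, 4/5, -2/3, 4/7, -1/2, 4/9, …
g: a_k = -2, -1, 1/4, -1/8, 5/64, -7/128, 21/512, -33/1024, 429/16384, -715/32768, …
Product ⇒ symmetric product L₀, ord ≤ 2.
L = 1 + (4 + 8·x + 4·x^2)·Dx^2  (order 2).
h: a_k = 0, -8, 0, 1/3, -1/3, 71/240, -31/120, 3043/13440, -2689/13440, 46027/258048, …
ICs: h(0) = 0, h′(0) = -8.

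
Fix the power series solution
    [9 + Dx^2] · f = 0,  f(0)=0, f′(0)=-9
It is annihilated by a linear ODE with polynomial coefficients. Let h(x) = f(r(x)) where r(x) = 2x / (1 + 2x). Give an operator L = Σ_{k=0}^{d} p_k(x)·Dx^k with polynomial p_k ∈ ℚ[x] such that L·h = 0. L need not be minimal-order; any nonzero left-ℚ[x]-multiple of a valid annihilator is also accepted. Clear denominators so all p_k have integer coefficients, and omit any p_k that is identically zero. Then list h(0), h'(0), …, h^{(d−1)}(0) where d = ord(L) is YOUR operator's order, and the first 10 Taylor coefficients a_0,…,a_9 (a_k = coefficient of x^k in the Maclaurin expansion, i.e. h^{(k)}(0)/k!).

L = 36 + (4 + 24·x + 48·x^2 + 32·x^3)·Dx + (1 + 8·x + 24·x^2 + 32·x^3 + 16·x^4)·Dx^2  (order 2).
h: a_k = 0, -18, 36, 36, -504, 10548/5, -6120, 464472/35, -90864/5, -357732/35, …
ICs: h(0) = 0, h′(0) = -18.

f: a_k = 0, -9, 0, 27/2, 0, -243/40, 0, 729/560, 0, -729/4480, …
L₀ from L_f via x↦r, Dx↦r'^{-1}Dx.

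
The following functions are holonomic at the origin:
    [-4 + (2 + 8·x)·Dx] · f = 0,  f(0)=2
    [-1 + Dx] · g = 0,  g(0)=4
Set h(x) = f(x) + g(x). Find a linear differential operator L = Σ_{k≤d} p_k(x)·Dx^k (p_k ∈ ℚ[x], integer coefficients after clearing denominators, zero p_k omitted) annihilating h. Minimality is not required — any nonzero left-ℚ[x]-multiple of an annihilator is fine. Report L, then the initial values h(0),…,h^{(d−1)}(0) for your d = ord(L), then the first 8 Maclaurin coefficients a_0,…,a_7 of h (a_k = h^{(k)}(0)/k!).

L = (6 + 8·x) + (-5 - 8·x - 16·x^2)·Dx + (-1 + 16·x^2)·Dx^2  (order 2).
h: a_k = 6, 8, -2, 26/3, -119/6, 1681/30, -30239/180, 665281/1260, …
ICs: h(0) = 6, h′(0) = 8.

f: a_k = 2, 4, -4, 8, -20, 56, -168, 528, …
g: a_k = 4, 4, 2, 2/3, 1/6, 1/30, 1/180, 1/1260, …
Sum ⇒ L₀ = lclm(L_f,L_g) in ℚ(x)⟨Dx⟩.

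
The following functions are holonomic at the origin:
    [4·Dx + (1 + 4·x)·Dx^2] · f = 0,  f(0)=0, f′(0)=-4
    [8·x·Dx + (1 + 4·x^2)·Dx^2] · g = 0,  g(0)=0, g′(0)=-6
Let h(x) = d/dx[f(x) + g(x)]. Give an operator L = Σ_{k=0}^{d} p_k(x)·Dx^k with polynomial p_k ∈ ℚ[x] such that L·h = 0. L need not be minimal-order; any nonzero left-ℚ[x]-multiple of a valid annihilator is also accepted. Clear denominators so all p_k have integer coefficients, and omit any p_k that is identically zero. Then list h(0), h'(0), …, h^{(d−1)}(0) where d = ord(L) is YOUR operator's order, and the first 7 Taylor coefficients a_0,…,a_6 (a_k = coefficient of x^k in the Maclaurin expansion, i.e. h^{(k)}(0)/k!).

f: a_k = 0, -4, 8, -64/3, 64, -1024/5, 2048/3, …
g: a_k = 0, -6, 0, 8, 0, -96/5, 0, …
L₀ := lclm(L_f,L_g); ord L₀ ≤ 2+2.
Differentiate: ansatz ord ≤ ord L₀ ⇒ L.
L = (-8 - 96·x + 96·x^2 + 128·x^3) + (-10 - 16·x - 72·x^2 + 192·x^3 + 256·x^4)·Dx + (-1 - 2·x + 8·x^2 + 8·x^3 + 48·x^4 + 64·x^5)·Dx^2  (order 2).
h: a_k = -10, 16, -40, 256, -1120, 4096, -16000, …
ICs: h(0) = -10, h′(0) = 16.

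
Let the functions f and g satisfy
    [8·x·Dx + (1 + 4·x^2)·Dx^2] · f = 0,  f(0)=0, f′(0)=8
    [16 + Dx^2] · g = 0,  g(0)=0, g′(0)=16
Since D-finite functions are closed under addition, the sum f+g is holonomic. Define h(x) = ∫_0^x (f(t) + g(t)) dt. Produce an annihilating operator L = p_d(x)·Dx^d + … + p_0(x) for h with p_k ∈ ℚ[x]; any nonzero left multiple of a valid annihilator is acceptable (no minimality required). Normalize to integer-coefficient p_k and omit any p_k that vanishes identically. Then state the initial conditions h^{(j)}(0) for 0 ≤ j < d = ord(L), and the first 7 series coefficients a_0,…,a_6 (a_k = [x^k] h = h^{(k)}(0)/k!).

f: a_k = 0, 8, 0, -32/3, 0, 128/5, 0, …
g: a_k = 0, 16, 0, -128/3, 0, 512/15, 0, …
h₀=f+g: left-lcm gives L₀, ord ≤ 4.
h=∫h₀ ⇒ L = L₀·Dx.
L = (-512·x + 5120·x^3 + 4096·x^5)·Dx^2 + (16 + 512·x^2 + 2304·x^4 + 2048·x^6)·Dx^3 + (-32·x + 320·x^3 + 256·x^5)·Dx^4 + (1 + 32·x^2 + 144·x^4 + 128·x^6)·Dx^5  (order 5).
h: a_k = 0, 0, 12, 0, -40/3, 0, 448/45, …
ICs: h(0) = 0, h′(0) = 0, h′′(0) = 24, h′′′(0) = 0, h′′′′(0) = -320.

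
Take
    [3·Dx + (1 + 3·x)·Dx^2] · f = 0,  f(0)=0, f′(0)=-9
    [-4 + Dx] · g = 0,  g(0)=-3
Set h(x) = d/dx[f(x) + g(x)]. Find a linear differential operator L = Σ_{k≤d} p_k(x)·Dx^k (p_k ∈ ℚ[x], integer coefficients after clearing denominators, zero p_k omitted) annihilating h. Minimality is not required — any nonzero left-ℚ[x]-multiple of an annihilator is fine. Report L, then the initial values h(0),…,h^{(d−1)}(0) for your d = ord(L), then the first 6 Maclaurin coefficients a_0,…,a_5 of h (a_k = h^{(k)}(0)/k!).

f: a_k = 0, -9, 27/2, -27, 243/4, -729/5, …
g: a_k = -3, -12, -24, -32, -32, -128/5, …
Sum ⇒ L₀ = lclm(L_f,L_g) in ℚ(x)⟨Dx⟩.
h=h₀': d/dx-closure on L₀ ⇒ L.
L = (-120 - 144·x) + (2 - 96·x - 144·x^2)·Dx + (7 + 33·x + 36·x^2)·Dx^2  (order 2).
h: a_k = -21, -21, -177, 115, -857, 10423/5, …
ICs: h(0) = -21, h′(0) = -21.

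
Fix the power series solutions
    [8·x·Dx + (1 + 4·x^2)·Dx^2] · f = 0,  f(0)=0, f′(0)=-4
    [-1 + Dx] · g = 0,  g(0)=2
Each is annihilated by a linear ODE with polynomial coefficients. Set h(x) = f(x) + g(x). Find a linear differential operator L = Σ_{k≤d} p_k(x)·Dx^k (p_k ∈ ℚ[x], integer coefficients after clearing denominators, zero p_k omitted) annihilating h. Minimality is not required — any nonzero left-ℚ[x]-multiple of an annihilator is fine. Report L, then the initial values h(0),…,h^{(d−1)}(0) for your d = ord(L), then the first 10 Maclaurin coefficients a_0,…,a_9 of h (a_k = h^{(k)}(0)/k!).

f: a_k = 0, -4, 0, 16/3, 0, -64/5, 0, 256/7, 0, -1024/9, …
g: a_k = 2, 2, 1, 1/3, 1/12, 1/60, 1/360, 1/2520, 1/20160, 1/181440, …
L₀ := lclm(L_f,L_g); ord L₀ ≤ 2+1.
L = (8 - 8·x - 96·x^2 - 32·x^3)·Dx + (-9 + 88·x^2 - 16·x^4)·Dx^2 + (1 + 8·x + 8·x^2 + 32·x^3 + 16·x^4)·Dx^3  (order 3).
h: a_k = 2, -2, 1, 17/3, 1/12, -767/60, 1/360, 92161/2520, 1/20160, -20643839/181440, …
ICs: h(0) = 2, h′(0) = -2, h′′(0) = 2.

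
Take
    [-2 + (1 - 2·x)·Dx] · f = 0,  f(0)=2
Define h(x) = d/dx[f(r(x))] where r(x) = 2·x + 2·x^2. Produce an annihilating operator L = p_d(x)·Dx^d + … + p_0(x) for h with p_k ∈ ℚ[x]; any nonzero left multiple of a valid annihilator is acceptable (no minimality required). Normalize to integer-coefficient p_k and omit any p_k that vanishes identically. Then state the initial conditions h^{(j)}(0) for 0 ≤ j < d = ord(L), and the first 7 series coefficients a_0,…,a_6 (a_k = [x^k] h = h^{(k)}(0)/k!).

L = (10 + 24·x + 24·x^2) + (-1 + 2·x + 12·x^2 + 8·x^3)·Dx  (order 1).
h: a_k = 8, 80, 576, 3712, 22400, 129792, 731136, …
ICs: h(0) = 8.

f: a_k = 2, 4, 8, 16, 32, 64, 128, …
Substitute x→r, Dx→(1/r')Dx; clear ⇒ L₀.
Differentiate: ansatz ord ≤ ord L₀ ⇒ L.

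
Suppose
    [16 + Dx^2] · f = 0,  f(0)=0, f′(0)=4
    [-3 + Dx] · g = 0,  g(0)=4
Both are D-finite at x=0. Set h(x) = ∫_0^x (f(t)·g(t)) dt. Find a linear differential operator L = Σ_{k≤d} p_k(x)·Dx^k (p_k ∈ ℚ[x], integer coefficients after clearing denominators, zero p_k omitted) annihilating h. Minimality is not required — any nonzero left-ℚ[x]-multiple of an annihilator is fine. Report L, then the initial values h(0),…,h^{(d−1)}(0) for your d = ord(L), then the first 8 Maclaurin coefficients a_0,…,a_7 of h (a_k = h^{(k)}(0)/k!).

f: a_k = 0, 4, 0, -32/3, 0, 128/15, 0, -1024/315, …
g: a_k = 4, 12, 18, 18, 27/2, 81/10, 81/20, 243/140, …
Product ⇒ symmetric product L₀, ord ≤ 2.
Integrate: L := L₀·Dx.
L = 25·Dx - 6·Dx^2 + Dx^3  (order 3).
h: a_k = 0, 0, 8, 16, 22/3, -56/5, -779/45, -286/35, …
ICs: h(0) = 0, h′(0) = 0, h′′(0) = 16.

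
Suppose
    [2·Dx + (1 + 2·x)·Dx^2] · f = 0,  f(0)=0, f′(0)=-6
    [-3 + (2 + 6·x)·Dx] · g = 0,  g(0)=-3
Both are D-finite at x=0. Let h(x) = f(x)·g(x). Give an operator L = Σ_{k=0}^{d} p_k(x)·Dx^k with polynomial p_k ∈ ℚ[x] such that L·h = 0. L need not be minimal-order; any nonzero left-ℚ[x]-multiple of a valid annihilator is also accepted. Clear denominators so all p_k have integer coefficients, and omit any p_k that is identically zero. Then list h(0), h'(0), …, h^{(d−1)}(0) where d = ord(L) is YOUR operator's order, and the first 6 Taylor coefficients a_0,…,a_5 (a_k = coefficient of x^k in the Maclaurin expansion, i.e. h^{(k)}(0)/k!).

f: a_k = 0, -6, 6, -8, 12, -96/5, …
g: a_k = -3, -9/2, 27/8, -81/16, 1215/128, -5103/256, …
Sym-product of L_f,L_g gives L₀ (≤ ord 2).
L = (15 + 18·x) + (-4 - 12·x)·Dx + (4 + 32·x + 84·x^2 + 72·x^3)·Dx^2  (order 2).
h: a_k = 0, 18, 9, -93/4, 405/8, -35433/320, …
ICs: h(0) = 0, h′(0) = 18.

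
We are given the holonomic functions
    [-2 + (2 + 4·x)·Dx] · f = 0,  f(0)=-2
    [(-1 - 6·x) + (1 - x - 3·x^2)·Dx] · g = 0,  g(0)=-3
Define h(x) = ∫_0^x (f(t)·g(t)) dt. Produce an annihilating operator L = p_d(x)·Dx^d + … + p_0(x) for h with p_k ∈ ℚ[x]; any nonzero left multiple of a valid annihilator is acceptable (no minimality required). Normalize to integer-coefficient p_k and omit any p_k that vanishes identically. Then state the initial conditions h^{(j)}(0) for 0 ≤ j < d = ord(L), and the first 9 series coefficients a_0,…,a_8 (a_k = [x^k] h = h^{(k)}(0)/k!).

f: a_k = -2, -2, 1, -1, 5/4, -7/4, 21/8, -33/8, 429/64, …
g: a_k = -3, -3, -12, -21, -57, -120, -291, -651, -1524, …
Product ⇒ symmetric product L₀, ord ≤ 1.
∫: right-multiply L₀ by Dx.
L = (2 + 7·x + 9·x^2)·Dx + (-1 - x + 5·x^2 + 6·x^3)·Dx^2  (order 2).
h: a_k = 0, 6, 6, 9, 33/2, 573/20, 231/4, 6147/56, 7281/32, …
ICs: h(0) = 0, h′(0) = 6.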